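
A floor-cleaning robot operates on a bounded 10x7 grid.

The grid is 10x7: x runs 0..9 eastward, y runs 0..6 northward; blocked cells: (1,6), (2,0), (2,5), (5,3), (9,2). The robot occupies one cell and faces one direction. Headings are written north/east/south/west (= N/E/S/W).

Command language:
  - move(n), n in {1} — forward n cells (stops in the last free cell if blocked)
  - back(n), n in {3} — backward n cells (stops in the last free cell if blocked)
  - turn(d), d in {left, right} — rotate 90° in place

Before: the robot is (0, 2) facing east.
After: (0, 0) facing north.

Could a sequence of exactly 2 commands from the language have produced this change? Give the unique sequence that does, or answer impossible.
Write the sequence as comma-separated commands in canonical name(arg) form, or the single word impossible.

key: back(3) runs into the grid edge before its full distance
start: (0, 2) facing east
t=1 turn(left) ⇒ (0, 2) facing north
t=2 back(3) ⇒ (0, 0) facing north
no rival 2-sequence matches.

turn(left), back(3)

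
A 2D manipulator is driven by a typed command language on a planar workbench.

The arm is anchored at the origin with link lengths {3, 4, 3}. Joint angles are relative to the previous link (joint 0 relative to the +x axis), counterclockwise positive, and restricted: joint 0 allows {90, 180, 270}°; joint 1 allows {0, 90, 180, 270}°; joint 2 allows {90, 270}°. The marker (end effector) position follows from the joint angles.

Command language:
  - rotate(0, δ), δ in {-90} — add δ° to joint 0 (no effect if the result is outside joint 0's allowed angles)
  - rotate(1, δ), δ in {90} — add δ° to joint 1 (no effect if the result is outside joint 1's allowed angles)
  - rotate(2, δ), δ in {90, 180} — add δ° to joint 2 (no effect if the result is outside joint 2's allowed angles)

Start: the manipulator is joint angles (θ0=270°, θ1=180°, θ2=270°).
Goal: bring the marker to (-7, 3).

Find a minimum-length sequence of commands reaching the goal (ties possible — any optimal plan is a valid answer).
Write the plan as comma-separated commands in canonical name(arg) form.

rotate(0, -90), rotate(1, 90), rotate(1, 90)

initial: joint angles (θ0=270°, θ1=180°, θ2=270°)
t=1 rotate(0, -90) ⇒ joint angles (θ0=180°, θ1=180°, θ2=270°)
t=2 rotate(1, 90) ⇒ joint angles (θ0=180°, θ1=270°, θ2=270°)
t=3 rotate(1, 90) ⇒ joint angles (θ0=180°, θ1=0°, θ2=270°)
shorter routes all fall short; 3 is best.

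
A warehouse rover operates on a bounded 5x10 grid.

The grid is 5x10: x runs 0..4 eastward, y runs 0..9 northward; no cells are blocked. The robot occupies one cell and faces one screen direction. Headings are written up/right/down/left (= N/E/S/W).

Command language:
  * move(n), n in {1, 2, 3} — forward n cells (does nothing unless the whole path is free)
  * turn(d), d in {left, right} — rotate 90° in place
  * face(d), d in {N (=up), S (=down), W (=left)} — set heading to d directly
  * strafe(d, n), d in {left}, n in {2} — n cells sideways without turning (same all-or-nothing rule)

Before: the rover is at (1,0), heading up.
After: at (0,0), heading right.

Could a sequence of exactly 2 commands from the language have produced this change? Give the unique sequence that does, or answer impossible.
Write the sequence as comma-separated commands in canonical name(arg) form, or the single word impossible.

impossible

no 2-step route produces this change.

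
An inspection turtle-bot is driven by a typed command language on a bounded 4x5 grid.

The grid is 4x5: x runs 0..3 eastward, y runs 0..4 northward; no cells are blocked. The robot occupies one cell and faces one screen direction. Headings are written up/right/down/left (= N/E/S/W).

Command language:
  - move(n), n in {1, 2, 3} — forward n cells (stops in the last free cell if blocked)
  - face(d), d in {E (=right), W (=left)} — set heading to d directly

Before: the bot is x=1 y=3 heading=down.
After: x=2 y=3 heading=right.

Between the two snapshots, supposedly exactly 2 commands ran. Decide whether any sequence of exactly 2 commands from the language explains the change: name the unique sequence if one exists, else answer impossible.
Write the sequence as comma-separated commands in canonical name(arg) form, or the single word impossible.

face(E), move(1)

key: cell and facing (now E) both changed — the 2 commands mix motion and turning
t0: x=1 y=3 heading=down
1. face(E) → x=1 y=3 heading=right
2. move(1) → x=2 y=3 heading=right
no rival 2-sequence matches.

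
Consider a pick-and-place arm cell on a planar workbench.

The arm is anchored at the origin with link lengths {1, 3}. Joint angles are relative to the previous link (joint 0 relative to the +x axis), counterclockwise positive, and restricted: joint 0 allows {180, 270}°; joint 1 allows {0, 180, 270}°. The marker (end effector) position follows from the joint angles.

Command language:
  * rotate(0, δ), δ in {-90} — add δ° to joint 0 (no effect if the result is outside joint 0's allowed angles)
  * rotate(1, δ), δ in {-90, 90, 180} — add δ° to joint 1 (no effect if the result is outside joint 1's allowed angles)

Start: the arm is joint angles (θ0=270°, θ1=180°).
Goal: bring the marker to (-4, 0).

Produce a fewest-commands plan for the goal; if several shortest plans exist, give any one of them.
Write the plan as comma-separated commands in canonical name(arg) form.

rotate(0, -90), rotate(1, 180)

start: joint angles (θ0=270°, θ1=180°)
1. rotate(0, -90) → joint angles (θ0=180°, θ1=180°)
2. rotate(1, 180) → joint angles (θ0=180°, θ1=0°)
shorter routes all fall short; 2 is best.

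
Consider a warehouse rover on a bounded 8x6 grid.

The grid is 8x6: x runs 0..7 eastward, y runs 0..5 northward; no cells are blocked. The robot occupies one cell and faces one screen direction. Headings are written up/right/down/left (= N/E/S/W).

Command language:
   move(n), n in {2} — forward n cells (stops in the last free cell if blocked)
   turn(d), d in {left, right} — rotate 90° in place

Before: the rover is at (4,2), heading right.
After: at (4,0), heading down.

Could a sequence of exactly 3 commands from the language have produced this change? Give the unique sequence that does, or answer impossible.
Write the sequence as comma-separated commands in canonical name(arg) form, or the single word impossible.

key: position moved to (4,0) AND the heading swung to S — translation plus rotation needed
start: at (4,2), heading right
t=1 turn(right) ⇒ at (4,2), heading down
t=2 move(2) ⇒ at (4,0), heading down
t=3 move(2) ⇒ at (4,0), heading down
uniquely the one of 27 3-step routes that fits.

turn(right), move(2), move(2)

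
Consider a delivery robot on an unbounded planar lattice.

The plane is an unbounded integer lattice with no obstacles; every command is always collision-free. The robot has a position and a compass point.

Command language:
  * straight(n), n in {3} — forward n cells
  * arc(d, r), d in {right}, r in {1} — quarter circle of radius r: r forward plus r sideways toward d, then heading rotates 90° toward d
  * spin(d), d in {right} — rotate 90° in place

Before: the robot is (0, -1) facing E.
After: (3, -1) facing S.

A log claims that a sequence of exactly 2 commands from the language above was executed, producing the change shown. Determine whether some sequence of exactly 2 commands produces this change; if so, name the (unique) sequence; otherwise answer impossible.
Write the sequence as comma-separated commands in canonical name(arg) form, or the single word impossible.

straight(3), spin(right)

key: position moved to (3,-1) AND the heading swung to S — translation plus rotation needed
begin: (0, -1) facing E
[1] after straight(3): (3, -1) facing E
[2] after spin(right): (3, -1) facing S
no other 2-command option fits: unique.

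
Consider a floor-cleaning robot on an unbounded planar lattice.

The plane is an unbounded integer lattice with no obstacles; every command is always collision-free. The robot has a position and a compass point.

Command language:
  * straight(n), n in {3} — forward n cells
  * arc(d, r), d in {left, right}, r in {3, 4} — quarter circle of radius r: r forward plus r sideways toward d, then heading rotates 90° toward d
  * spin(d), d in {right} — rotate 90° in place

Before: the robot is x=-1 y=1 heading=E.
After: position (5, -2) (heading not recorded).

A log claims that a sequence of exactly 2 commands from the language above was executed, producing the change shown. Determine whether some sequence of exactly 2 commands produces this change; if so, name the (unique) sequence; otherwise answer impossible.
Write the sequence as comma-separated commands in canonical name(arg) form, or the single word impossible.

straight(3), arc(right, 3)

key: running arc(right, 3) before straight(3) would end elsewhere — order is forced
from: x=-1 y=1 heading=E
t=1 straight(3) ⇒ x=2 y=1 heading=E
t=2 arc(right, 3) ⇒ x=5 y=-2 heading=S
no other 2-command option fits: unique.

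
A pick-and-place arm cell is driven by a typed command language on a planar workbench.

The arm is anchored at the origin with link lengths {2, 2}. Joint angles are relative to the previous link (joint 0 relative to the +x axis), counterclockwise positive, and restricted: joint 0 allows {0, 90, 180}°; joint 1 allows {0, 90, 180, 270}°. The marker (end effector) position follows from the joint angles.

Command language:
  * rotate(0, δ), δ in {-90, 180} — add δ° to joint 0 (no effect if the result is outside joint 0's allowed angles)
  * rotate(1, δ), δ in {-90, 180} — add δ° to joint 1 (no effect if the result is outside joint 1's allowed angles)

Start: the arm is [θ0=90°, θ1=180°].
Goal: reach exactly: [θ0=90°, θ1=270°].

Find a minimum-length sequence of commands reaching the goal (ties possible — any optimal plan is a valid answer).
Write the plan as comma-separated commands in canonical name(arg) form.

begin: [θ0=90°, θ1=180°]
1. rotate(1, 180) → [θ0=90°, θ1=0°]
2. rotate(1, -90) → [θ0=90°, θ1=270°]
minimal: 2 command(s), checked below 2.

rotate(1, 180), rotate(1, -90)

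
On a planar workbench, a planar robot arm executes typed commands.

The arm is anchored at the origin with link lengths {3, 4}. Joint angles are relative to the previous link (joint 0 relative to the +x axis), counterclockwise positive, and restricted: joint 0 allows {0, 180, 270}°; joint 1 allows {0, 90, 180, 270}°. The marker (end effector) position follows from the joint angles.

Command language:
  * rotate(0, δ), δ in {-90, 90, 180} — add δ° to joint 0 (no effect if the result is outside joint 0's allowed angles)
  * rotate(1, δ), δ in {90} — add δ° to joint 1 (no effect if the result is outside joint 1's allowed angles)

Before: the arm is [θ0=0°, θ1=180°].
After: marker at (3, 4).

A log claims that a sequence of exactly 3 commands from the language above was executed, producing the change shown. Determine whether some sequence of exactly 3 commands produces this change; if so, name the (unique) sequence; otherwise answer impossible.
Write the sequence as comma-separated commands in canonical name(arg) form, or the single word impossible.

begin: [θ0=0°, θ1=180°]
t=1 rotate(1, 90) ⇒ [θ0=0°, θ1=270°]
t=2 rotate(1, 90) ⇒ [θ0=0°, θ1=0°]
t=3 rotate(1, 90) ⇒ [θ0=0°, θ1=90°]
all 64 alternatives checked — unique.

rotate(1, 90), rotate(1, 90), rotate(1, 90)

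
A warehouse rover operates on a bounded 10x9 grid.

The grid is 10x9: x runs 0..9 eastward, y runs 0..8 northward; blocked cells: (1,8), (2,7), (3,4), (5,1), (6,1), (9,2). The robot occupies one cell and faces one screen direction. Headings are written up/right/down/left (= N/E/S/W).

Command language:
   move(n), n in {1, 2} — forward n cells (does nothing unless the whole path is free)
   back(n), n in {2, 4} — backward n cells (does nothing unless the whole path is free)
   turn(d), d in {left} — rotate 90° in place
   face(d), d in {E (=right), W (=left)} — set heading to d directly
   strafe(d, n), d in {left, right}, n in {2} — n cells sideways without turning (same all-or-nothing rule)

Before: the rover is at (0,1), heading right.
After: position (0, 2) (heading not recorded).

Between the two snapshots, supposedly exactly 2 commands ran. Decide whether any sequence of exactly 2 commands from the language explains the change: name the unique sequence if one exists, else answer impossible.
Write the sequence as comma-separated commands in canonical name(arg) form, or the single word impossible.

key: order matters: swapping turn(left) and move(1) lands elsewhere
start: at (0,1), heading right
t=1 turn(left) ⇒ at (0,1), heading up
t=2 move(1) ⇒ at (0,2), heading up
uniquely the one of 81 2-step routes that fits.

turn(left), move(1)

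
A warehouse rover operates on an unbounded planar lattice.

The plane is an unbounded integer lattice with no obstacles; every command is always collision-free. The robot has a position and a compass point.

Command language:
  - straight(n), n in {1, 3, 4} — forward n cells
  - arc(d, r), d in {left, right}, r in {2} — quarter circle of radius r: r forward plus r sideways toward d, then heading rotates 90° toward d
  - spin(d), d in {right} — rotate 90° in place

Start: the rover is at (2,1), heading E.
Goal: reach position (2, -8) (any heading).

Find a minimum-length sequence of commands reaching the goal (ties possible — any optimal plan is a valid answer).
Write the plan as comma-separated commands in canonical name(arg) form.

spin(right), straight(1), straight(4), straight(4)

from: at (2,1), heading E
step 1 (spin(right)): at (2,1), heading S
step 2 (straight(1)): at (2,0), heading S
step 3 (straight(4)): at (2,-4), heading S
step 4 (straight(4)): at (2,-8), heading S
nothing shorter than 4 reaches the goal.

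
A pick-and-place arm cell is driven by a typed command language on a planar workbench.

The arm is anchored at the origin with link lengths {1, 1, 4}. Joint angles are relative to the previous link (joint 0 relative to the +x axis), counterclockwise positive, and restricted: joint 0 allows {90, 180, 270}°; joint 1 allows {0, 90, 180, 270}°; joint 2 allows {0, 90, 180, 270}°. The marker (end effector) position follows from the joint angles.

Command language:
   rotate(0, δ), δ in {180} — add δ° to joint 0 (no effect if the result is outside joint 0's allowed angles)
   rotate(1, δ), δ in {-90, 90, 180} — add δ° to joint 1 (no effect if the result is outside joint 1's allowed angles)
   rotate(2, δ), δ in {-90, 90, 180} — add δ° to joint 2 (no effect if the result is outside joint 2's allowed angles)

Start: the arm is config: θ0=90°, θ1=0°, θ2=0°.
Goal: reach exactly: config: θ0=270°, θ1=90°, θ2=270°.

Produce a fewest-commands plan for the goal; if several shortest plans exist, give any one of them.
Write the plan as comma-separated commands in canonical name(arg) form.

rotate(0, 180), rotate(2, -90), rotate(1, 90)

t0: config: θ0=90°, θ1=0°, θ2=0°
1. rotate(0, 180) → config: θ0=270°, θ1=0°, θ2=0°
2. rotate(2, -90) → config: θ0=270°, θ1=0°, θ2=270°
3. rotate(1, 90) → config: θ0=270°, θ1=90°, θ2=270°
no 2-step plan works, so 3 is optimal.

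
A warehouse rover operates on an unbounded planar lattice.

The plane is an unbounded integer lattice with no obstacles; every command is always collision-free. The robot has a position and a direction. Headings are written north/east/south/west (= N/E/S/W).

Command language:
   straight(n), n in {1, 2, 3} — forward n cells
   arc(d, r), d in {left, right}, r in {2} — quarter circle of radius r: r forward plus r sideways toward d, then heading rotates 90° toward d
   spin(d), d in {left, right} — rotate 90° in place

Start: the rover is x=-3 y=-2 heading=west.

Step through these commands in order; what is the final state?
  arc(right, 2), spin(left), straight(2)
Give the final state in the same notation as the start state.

x=-7 y=0 heading=west

start: x=-3 y=-2 heading=west
1. arc(right, 2) → x=-5 y=0 heading=north
2. spin(left) → x=-5 y=0 heading=west
3. straight(2) → x=-7 y=0 heading=west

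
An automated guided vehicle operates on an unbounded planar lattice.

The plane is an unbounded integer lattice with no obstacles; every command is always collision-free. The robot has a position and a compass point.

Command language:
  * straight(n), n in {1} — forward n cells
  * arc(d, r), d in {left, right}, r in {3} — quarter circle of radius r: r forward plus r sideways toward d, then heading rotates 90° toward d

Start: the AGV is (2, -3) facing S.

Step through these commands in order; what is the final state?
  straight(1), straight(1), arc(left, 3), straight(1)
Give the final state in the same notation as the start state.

start: (2, -3) facing S
1. straight(1) → (2, -4) facing S
2. straight(1) → (2, -5) facing S
3. arc(left, 3) → (5, -8) facing E
4. straight(1) → (6, -8) facing E

(6, -8) facing E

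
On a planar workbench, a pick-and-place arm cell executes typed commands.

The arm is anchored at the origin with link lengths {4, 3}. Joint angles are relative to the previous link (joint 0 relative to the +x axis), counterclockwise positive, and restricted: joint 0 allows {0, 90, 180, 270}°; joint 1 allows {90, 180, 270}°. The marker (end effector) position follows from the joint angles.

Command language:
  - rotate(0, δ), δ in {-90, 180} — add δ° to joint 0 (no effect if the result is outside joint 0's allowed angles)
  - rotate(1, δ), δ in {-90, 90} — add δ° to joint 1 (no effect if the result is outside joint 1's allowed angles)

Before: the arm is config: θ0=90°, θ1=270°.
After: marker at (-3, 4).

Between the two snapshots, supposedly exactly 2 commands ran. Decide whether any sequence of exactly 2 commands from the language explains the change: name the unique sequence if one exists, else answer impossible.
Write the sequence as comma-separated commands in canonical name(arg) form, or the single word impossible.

from: config: θ0=90°, θ1=270°
1. rotate(1, -90) → config: θ0=90°, θ1=180°
2. rotate(1, -90) → config: θ0=90°, θ1=90°
no rival 2-sequence matches.

rotate(1, -90), rotate(1, -90)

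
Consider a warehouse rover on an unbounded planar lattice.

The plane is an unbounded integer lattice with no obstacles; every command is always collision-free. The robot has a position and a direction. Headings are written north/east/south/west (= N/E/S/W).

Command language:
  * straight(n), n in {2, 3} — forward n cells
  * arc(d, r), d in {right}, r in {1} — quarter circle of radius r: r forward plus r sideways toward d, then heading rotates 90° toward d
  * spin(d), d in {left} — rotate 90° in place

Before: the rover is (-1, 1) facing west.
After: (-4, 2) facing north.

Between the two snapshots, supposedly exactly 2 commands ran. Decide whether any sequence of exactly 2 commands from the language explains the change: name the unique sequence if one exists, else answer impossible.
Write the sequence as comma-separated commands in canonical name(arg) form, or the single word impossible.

straight(2), arc(right, 1)

key: position moved to (-4,2) AND the heading swung to N — translation plus rotation needed
start: (-1, 1) facing west
step 1 (straight(2)): (-3, 1) facing west
step 2 (arc(right, 1)): (-4, 2) facing north
all 16 alternatives checked — unique.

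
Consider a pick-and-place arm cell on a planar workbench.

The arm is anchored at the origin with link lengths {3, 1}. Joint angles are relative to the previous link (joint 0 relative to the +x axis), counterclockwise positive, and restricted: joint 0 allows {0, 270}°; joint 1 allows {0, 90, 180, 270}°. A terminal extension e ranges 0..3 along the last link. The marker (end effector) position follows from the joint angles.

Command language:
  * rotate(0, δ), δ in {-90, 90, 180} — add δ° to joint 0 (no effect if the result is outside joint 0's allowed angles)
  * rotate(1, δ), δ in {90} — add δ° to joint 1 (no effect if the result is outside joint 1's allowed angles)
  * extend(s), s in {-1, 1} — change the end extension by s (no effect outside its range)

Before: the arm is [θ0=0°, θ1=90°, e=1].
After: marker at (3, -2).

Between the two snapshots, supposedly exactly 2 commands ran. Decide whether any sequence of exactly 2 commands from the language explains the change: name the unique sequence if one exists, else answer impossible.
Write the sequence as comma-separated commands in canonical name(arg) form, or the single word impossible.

t0: [θ0=0°, θ1=90°, e=1]
1. rotate(1, 90) → [θ0=0°, θ1=180°, e=1]
2. rotate(1, 90) → [θ0=0°, θ1=270°, e=1]
all 36 alternatives checked — unique.

rotate(1, 90), rotate(1, 90)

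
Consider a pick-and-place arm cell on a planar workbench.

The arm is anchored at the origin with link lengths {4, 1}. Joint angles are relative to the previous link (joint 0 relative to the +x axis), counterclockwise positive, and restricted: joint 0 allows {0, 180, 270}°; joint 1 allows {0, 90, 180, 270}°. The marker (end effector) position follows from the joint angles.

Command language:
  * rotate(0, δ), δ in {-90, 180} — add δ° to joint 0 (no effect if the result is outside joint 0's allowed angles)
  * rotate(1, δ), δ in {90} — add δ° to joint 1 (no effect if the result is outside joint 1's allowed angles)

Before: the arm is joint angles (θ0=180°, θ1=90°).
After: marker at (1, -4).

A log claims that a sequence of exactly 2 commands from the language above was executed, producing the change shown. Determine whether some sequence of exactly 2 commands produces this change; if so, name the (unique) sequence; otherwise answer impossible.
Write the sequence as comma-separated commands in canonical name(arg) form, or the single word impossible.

rotate(0, 180), rotate(0, -90)

key: order matters: swapping rotate(0, 180) and rotate(0, -90) lands elsewhere
t0: joint angles (θ0=180°, θ1=90°)
1. rotate(0, 180) → joint angles (θ0=0°, θ1=90°)
2. rotate(0, -90) → joint angles (θ0=270°, θ1=90°)
no rival 2-sequence matches.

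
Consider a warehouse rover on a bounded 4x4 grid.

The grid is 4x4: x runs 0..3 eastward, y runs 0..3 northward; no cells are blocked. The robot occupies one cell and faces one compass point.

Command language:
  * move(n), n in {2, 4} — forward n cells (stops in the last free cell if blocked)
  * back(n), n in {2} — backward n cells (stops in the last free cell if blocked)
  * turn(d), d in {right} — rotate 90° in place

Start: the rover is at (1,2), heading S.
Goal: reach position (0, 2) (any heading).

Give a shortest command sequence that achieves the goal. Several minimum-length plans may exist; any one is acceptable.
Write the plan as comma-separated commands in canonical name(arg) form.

t0: at (1,2), heading S
[1] after turn(right): at (1,2), heading W
[2] after move(4): at (0,2), heading W
no 1-step plan works, so 2 is optimal.

turn(right), move(4)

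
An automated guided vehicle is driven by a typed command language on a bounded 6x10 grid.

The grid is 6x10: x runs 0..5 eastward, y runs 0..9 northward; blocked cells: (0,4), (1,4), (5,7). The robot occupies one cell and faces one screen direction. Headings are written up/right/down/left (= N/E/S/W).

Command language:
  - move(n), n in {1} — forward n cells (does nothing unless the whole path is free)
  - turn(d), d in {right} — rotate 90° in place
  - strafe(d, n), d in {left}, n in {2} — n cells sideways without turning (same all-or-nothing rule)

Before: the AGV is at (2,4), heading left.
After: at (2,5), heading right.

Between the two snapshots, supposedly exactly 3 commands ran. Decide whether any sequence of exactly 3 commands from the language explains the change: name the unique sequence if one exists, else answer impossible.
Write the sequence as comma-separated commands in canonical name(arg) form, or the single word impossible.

key: position moved to (2,5) AND the heading swung to E — translation plus rotation needed
start: at (2,4), heading left
[1] after turn(right): at (2,4), heading up
[2] after move(1): at (2,5), heading up
[3] after turn(right): at (2,5), heading right
no other 3-command option fits: unique.

turn(right), move(1), turn(right)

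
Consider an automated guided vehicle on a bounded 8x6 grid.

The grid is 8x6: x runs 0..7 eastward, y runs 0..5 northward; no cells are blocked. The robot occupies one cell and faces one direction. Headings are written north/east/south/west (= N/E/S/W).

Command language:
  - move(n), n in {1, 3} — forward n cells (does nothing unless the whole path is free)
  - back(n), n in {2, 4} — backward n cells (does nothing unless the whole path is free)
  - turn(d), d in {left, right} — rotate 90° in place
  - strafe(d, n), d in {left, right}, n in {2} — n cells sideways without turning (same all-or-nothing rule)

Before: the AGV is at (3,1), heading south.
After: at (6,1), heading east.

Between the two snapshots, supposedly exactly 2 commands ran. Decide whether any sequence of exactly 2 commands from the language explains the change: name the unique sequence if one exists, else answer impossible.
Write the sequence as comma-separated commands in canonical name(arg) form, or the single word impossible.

key: order matters: swapping turn(left) and move(3) lands elsewhere
from: at (3,1), heading south
1. turn(left) → at (3,1), heading east
2. move(3) → at (6,1), heading east
all 64 alternatives checked — unique.

turn(left), move(3)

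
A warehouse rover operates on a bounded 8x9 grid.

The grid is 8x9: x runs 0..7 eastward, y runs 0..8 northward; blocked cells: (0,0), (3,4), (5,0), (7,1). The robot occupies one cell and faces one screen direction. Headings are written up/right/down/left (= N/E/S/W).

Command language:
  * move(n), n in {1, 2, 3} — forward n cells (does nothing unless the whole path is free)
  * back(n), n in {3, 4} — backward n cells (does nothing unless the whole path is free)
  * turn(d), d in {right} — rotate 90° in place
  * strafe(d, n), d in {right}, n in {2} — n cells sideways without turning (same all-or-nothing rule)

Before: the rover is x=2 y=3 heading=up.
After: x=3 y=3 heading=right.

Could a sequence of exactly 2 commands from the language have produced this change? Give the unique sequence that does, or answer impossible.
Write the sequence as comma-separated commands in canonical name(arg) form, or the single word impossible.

key: running move(1) before turn(right) would end elsewhere — order is forced
begin: x=2 y=3 heading=up
[1] after turn(right): x=2 y=3 heading=right
[2] after move(1): x=3 y=3 heading=right
no other 2-command option fits: unique.

turn(right), move(1)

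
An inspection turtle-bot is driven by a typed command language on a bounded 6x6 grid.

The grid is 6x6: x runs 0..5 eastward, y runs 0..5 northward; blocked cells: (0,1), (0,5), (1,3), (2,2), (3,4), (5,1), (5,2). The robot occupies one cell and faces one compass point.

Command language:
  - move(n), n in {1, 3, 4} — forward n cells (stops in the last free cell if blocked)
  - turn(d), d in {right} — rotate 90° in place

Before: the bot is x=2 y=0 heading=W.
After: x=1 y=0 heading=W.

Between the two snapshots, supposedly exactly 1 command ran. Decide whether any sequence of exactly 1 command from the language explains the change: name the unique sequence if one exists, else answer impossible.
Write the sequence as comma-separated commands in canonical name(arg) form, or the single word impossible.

key: heading stays W — the single command does not turn
begin: x=2 y=0 heading=W
1. move(1) → x=1 y=0 heading=W
all 4 alternatives checked — unique.

move(1)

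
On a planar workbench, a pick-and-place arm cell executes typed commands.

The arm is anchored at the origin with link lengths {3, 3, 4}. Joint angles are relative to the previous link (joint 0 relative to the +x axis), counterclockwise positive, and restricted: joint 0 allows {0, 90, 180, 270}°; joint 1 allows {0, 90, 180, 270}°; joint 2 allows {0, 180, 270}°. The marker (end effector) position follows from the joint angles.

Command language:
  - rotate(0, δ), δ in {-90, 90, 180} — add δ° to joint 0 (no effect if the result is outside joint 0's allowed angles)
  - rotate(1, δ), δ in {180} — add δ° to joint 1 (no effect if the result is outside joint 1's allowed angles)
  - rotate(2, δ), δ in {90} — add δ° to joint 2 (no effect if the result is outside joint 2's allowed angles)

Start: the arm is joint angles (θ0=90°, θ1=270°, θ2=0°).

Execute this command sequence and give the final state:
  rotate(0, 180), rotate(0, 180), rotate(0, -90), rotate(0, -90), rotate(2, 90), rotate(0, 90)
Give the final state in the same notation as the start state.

joint angles (θ0=0°, θ1=270°, θ2=0°)

t0: joint angles (θ0=90°, θ1=270°, θ2=0°)
1. rotate(0, 180) → joint angles (θ0=270°, θ1=270°, θ2=0°)
2. rotate(0, 180) → joint angles (θ0=90°, θ1=270°, θ2=0°)
3. rotate(0, -90) → joint angles (θ0=0°, θ1=270°, θ2=0°)
4. rotate(0, -90) → joint angles (θ0=270°, θ1=270°, θ2=0°)
5. rotate(2, 90) → joint angles (θ0=270°, θ1=270°, θ2=0°)
6. rotate(0, 90) → joint angles (θ0=0°, θ1=270°, θ2=0°)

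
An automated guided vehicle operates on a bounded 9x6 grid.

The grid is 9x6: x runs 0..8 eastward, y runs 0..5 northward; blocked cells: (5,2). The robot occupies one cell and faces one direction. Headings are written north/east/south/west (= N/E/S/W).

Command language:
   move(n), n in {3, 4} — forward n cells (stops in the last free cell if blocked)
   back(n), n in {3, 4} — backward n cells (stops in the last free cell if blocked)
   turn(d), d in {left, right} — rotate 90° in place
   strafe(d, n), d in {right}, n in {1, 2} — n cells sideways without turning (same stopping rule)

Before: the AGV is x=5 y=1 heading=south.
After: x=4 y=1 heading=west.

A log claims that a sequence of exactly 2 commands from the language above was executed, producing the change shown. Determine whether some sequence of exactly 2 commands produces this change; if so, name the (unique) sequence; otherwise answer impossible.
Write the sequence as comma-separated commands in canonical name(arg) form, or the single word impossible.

key: position moved to (4,1) AND the heading swung to W — translation plus rotation needed
begin: x=5 y=1 heading=south
t=1 strafe(right, 1) ⇒ x=4 y=1 heading=south
t=2 turn(right) ⇒ x=4 y=1 heading=west
no rival 2-sequence matches.

strafe(right, 1), turn(right)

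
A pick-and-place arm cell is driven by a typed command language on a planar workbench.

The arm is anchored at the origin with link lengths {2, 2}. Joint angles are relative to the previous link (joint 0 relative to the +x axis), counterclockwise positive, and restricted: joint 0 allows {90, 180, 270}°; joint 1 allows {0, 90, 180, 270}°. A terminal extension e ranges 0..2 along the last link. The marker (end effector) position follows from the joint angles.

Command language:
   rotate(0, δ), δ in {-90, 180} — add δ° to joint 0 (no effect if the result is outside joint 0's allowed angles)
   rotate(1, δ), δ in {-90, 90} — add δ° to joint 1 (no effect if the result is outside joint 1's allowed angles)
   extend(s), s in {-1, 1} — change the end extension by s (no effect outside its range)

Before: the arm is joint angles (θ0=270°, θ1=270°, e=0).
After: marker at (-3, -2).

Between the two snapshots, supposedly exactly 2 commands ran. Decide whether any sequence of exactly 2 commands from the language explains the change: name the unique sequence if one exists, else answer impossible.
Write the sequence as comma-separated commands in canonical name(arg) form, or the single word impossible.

extend(-1), extend(1)

key: order matters: swapping extend(-1) and extend(1) lands elsewhere
t0: joint angles (θ0=270°, θ1=270°, e=0)
1. extend(-1) → joint angles (θ0=270°, θ1=270°, e=0)
2. extend(1) → joint angles (θ0=270°, θ1=270°, e=1)
no other 2-command option fits: unique.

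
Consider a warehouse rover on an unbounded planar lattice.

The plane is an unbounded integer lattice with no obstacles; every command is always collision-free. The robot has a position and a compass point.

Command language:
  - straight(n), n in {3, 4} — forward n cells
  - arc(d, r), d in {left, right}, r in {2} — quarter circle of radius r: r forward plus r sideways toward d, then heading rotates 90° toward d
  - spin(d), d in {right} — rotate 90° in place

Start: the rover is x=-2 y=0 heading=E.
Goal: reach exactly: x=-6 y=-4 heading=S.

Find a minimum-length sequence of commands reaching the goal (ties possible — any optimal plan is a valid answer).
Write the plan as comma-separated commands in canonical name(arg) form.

t0: x=-2 y=0 heading=E
t=1 spin(right) ⇒ x=-2 y=0 heading=S
t=2 arc(right, 2) ⇒ x=-4 y=-2 heading=W
t=3 arc(left, 2) ⇒ x=-6 y=-4 heading=S
shorter routes all fall short; 3 is best.

spin(right), arc(right, 2), arc(left, 2)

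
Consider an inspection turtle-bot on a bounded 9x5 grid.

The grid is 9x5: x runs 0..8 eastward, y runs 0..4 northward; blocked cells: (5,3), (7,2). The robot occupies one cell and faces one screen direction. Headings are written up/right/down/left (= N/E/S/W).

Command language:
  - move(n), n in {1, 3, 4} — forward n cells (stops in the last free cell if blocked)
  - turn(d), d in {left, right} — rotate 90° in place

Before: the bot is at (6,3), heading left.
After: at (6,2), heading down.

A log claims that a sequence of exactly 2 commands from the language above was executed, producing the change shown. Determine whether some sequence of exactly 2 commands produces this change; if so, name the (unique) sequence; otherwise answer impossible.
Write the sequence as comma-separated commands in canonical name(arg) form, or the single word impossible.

key: running move(1) before turn(left) would end elsewhere — order is forced
from: at (6,3), heading left
step 1 (turn(left)): at (6,3), heading down
step 2 (move(1)): at (6,2), heading down
uniquely the one of 25 2-step routes that fits.

turn(left), move(1)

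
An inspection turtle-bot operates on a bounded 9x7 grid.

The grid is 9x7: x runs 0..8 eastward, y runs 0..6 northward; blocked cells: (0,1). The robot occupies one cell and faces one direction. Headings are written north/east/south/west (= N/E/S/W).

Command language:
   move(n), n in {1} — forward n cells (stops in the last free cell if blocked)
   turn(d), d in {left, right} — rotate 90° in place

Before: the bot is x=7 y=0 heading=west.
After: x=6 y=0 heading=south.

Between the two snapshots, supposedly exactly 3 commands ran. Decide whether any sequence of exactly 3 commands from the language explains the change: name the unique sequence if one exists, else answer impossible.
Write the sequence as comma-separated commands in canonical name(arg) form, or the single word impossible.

key: cell and facing (now S) both changed — the 3 commands mix motion and turning
begin: x=7 y=0 heading=west
1. move(1) → x=6 y=0 heading=west
2. turn(left) → x=6 y=0 heading=south
3. move(1) → x=6 y=0 heading=south
uniquely the one of 27 3-step routes that fits.

move(1), turn(left), move(1)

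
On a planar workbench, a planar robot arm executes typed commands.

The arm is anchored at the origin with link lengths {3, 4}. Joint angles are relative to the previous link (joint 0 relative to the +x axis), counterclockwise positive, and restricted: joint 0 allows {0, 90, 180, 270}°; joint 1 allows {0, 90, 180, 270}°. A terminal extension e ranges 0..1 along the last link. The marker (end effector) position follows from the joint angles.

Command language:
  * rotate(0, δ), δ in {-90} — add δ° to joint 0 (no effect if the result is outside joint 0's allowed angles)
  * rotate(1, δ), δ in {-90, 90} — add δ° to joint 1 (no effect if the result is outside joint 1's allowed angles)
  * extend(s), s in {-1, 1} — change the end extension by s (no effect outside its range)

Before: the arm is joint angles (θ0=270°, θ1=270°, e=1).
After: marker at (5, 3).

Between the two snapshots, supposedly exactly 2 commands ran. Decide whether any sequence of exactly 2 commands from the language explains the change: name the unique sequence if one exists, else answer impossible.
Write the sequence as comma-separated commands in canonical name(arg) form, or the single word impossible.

start: joint angles (θ0=270°, θ1=270°, e=1)
t=1 rotate(0, -90) ⇒ joint angles (θ0=180°, θ1=270°, e=1)
t=2 rotate(0, -90) ⇒ joint angles (θ0=90°, θ1=270°, e=1)
all 25 alternatives checked — unique.

rotate(0, -90), rotate(0, -90)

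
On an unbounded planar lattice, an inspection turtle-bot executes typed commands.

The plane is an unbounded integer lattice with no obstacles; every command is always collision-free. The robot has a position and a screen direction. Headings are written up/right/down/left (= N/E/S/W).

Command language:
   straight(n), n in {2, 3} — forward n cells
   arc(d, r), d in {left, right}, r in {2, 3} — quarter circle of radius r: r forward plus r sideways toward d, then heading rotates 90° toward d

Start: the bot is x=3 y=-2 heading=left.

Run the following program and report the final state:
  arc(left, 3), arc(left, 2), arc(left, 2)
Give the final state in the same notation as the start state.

x=4 y=-5 heading=up

begin: x=3 y=-2 heading=left
[1] after arc(left, 3): x=0 y=-5 heading=down
[2] after arc(left, 2): x=2 y=-7 heading=right
[3] after arc(left, 2): x=4 y=-5 heading=up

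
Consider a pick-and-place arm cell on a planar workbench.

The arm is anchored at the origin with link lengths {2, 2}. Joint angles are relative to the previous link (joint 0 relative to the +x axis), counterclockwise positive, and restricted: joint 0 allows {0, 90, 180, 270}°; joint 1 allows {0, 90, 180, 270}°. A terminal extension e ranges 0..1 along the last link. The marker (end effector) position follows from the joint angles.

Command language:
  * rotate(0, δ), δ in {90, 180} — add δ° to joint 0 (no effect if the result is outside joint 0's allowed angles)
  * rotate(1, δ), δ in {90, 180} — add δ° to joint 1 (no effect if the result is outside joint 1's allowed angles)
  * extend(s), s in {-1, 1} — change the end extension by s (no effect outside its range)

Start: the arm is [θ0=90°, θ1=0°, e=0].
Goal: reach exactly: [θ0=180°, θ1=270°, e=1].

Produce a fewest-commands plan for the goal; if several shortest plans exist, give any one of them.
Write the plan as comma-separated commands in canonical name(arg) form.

start: [θ0=90°, θ1=0°, e=0]
step 1 (rotate(1, 90)): [θ0=90°, θ1=90°, e=0]
step 2 (extend(1)): [θ0=90°, θ1=90°, e=1]
step 3 (rotate(0, 90)): [θ0=180°, θ1=90°, e=1]
step 4 (rotate(1, 180)): [θ0=180°, θ1=270°, e=1]
shorter routes all fall short; 4 is best.

rotate(1, 90), extend(1), rotate(0, 90), rotate(1, 180)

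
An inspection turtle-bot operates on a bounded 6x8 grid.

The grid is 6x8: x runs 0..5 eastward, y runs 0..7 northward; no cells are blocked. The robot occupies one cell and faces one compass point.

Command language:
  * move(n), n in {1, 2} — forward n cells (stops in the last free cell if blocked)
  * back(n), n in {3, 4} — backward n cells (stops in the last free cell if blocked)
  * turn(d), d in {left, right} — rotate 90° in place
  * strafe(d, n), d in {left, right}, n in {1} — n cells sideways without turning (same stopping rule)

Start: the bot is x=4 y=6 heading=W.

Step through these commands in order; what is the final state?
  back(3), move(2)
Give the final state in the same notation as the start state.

x=3 y=6 heading=W

initial: x=4 y=6 heading=W
1. back(3) → x=5 y=6 heading=W
2. move(2) → x=3 y=6 heading=W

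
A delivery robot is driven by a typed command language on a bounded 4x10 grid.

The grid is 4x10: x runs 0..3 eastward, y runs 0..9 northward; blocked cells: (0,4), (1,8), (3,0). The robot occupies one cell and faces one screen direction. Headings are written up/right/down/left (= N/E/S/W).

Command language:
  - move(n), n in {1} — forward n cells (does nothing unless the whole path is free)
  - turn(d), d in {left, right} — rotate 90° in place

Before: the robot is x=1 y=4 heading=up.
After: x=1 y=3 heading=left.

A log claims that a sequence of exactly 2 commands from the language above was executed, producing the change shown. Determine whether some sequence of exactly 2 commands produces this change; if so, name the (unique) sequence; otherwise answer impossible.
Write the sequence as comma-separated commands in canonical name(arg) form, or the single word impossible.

every 2-command combo misses the target.

impossible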